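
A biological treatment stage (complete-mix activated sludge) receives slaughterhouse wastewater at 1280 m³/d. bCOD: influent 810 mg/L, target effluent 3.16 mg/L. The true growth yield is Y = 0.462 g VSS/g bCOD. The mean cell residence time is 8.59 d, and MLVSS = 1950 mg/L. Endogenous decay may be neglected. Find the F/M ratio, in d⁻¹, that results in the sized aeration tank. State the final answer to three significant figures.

V·X = Y·Q·ΔS·θ_c gives V = 0.462 × 1280 × (810 − 3.16) × 8.59 / 1950 = 2102 m³.
F/M = applied load / biomass = Q·S₀/(V·X) = 1280 × 810 / (2102 × 1950) = 0.2530 d⁻¹.

F/M ≈ 0.253 d⁻¹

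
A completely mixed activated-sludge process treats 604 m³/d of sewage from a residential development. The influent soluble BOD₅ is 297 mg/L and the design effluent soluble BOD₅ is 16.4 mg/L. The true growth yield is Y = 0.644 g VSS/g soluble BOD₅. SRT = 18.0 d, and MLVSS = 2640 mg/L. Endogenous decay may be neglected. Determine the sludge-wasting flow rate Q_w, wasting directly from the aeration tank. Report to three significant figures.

V·X = Y·Q·ΔS·θ_c gives V = 0.644 × 604 × (297 − 16.4) × 18.0 / 2640 = 744.2 m³.
For wasting at MLVSS concentration, Q_w = V/θ_c = 744.2/18.0 = 41.34 m³/d.

Q_w ≈ 41.3 m³/d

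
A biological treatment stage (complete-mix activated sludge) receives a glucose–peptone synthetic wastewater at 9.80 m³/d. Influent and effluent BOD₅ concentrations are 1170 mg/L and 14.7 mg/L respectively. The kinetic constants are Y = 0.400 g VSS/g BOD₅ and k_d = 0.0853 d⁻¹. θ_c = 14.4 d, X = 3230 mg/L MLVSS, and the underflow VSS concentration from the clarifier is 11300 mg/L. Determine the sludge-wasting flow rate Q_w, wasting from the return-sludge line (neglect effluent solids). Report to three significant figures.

From the SRT design equation V = Y Q (S₀−S) θ_c / [X (1 + k_d θ_c)] = 0.400 × 9.80 × (1170 − 14.7) × 14.4 / [3230 × (1 + 0.0853 × 14.4)] = 6.52×10^4 / 7197 = 9.061 m³.
Wasting from the return line (neglecting effluent solids): Q_w = V·X / (θ_c·X_r) = 9.061 × 3230 / (14.4 × 11300) = 0.1799 m³/d.

Q_w ≈ 0.180 m³/d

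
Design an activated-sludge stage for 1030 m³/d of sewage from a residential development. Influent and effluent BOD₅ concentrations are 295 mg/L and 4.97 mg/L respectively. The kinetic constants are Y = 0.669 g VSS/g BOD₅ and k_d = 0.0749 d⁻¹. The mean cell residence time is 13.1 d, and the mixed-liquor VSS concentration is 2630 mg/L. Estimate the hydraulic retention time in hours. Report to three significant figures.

τ ≈ 11.7 h

Rearranging the biomass balance for a CMAS with decay, V = Y·Q·ΔS·θ_c / [X·(1+k_d θ_c)] = 0.669 × 1030 × (295 − 4.97) × 13.1 / [2630 × (1 + 0.0749 × 13.1)] = 2.62×10^6 / 5211 = 502.5 m³.
τ = V/Q = 502.5/1030 = 0.4878 d, or 11.71 h.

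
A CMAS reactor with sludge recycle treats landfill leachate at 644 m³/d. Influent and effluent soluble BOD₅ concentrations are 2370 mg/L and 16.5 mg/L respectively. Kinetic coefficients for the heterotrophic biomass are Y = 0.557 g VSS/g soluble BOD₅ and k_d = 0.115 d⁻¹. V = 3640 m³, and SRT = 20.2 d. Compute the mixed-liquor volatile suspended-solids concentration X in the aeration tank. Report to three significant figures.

X = Y·Q·ΔS·θ_c / [V·(1 + k_d θ_c)] = 0.557 × 644 × (2370 − 16.5) × 20.2 / [3640 × (1 + 0.115 × 20.2)] = 1410 mg/L.

X ≈ 1410 mg/L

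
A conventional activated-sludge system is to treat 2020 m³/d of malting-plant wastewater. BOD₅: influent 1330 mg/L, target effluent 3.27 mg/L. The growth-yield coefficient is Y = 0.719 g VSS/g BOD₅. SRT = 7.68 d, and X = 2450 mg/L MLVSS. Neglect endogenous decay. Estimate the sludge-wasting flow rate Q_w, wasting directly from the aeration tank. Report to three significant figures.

Biomass mass balance (decay neglected): V·X = Y·Q·(S₀ − S)·θ_c, so V = 0.719 × 2020 × (1330 − 3.27) × 7.68 / 2450 = 6040 m³.
Wasting from the aeration tank: Q_w = V / θ_c = 6040 / 7.68 = 786.5 m³/d.

Q_w ≈ 786 m³/d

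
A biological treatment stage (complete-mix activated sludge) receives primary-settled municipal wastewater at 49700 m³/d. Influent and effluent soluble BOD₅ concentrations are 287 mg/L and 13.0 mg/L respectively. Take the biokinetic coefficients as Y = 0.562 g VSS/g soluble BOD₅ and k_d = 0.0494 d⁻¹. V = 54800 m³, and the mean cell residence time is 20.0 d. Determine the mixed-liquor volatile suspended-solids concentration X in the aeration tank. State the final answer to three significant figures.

X ≈ 1400 mg/L

From V·X·(1 + k_d·θ_c) = Y·Q·(S₀ − S)·θ_c: X = 0.562 × 49700 × (287 − 13.0) × 20.0 / [54800 × (1 + 0.0494 × 20.0)] = 1405 mg/L.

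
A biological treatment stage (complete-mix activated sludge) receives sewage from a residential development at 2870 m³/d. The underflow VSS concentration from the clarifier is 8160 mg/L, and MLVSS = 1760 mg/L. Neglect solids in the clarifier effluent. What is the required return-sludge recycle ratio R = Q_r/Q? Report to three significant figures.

R ≈ 0.275

Solids balance on the clarifier gives (1+R)X = R·X_r, so R = X/(X_r − X) = 1760 / (8160 − 1760) = 0.2750.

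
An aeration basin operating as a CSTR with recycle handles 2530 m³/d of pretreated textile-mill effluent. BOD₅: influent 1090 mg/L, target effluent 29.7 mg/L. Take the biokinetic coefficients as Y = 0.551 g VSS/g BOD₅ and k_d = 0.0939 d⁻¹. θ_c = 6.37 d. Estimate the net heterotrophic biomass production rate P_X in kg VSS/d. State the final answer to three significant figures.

P_X ≈ 925 kg VSS/d

Y_obs = Y / (1 + k_d θ_c) = 0.551 / (1 + 0.0939 × 6.37) = 0.551 / 1.598 = 0.3448.
Substrate removed = Q·(S₀ − S) = 2530 m³/d × (1090 − 29.7) g/m³ = 2.68×10^6 g/d = 2683 kg/d.
Net biomass production P_X = Y_obs × Q·(S₀ − S) = 0.3448 × 2683 = 924.9 kg VSS/d.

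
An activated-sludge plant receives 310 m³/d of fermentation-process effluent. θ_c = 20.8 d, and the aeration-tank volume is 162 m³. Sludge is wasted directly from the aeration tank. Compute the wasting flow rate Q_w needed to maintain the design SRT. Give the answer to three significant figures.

Q_w ≈ 7.79 m³/d

With mixed-liquor wasting, θ_c = V/Q_w, so Q_w = V/θ_c = 162.0/20.8 = 7.788 m³/d.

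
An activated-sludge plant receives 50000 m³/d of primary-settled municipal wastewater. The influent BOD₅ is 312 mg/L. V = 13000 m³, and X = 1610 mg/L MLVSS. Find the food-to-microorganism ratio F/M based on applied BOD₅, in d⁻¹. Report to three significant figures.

Food-to-microorganism ratio F/M = Q S₀ / (V X) = 50000 × 312 / (13000 × 1610) = 0.7453 d⁻¹.

F/M ≈ 0.745 d⁻¹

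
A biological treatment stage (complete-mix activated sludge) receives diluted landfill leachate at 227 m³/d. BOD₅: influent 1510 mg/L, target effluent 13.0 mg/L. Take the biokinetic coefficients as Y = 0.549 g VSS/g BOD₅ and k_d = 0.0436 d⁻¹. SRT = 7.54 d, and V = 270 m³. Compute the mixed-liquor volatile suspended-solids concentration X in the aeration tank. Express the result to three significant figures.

X = Y·Q·ΔS·θ_c / [V·(1 + k_d θ_c)] = 0.549 × 227 × (1510 − 13.0) × 7.54 / [270 × (1 + 0.0436 × 7.54)] = 3921 mg/L.

X ≈ 3920 mg/L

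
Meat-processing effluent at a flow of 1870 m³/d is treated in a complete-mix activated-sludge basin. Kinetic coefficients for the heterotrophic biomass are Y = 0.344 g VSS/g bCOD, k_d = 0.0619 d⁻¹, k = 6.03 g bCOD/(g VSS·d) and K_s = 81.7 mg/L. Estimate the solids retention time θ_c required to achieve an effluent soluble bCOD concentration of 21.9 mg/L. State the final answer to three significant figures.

θ_c ≈ 2.66 d

From 1/θ_c = Y·k·S/(K_s + S) − k_d: Y·k·S/(K_s+S) = 0.344 × 6.03 × 21.9 / (81.7 + 21.9) = 0.4385 d⁻¹.
1/θ_c = 0.4385 − 0.0619 = 0.3766 d⁻¹, so θ_c = 2.655 d.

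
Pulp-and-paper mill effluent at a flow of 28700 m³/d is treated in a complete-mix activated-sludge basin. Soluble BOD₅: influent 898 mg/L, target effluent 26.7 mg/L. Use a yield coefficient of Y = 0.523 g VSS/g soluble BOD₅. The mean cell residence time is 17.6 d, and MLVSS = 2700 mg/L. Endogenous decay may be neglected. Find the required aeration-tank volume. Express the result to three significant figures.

V·X = Y·Q·ΔS·θ_c gives V = 0.523 × 28700 × (898 − 26.7) × 17.6 / 2700 = 85251 m³.

V ≈ 85300 m³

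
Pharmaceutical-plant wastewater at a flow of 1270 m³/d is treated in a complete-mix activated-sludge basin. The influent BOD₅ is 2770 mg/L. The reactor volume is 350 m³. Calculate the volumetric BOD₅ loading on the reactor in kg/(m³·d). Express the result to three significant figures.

Volumetric loading L_v = Q·S₀ / V = 1270 × 2770 g/m³ / 350.0 m³ = 10051 g/(m³·d) = 10.05 kg BOD₅/(m³·d).

L_v ≈ 10.1 kg BOD₅/(m³·d)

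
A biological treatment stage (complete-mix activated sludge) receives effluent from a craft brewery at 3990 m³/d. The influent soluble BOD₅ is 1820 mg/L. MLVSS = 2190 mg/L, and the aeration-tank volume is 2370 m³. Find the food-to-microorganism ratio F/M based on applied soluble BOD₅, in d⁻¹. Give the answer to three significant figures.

F/M ≈ 1.40 d⁻¹

Food-to-microorganism ratio F/M = Q S₀ / (V X) = 3990 × 1820 / (2370 × 2190) = 1.399 d⁻¹.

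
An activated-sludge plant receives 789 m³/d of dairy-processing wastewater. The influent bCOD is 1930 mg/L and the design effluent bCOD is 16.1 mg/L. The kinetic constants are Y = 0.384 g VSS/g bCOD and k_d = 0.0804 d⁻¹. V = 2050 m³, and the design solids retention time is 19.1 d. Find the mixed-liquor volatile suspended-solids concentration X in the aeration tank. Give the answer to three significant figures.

X ≈ 2130 mg/L

X = Y·Q·ΔS·θ_c / [V·(1 + k_d θ_c)] = 0.384 × 789 × (1930 − 16.1) × 19.1 / [2050 × (1 + 0.0804 × 19.1)] = 2131 mg/L.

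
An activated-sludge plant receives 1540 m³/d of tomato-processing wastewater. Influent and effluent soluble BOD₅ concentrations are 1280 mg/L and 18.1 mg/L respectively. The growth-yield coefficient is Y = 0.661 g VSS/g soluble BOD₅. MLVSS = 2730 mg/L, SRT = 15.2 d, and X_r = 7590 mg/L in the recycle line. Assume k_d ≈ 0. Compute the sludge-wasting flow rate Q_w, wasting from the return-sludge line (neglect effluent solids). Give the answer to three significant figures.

Q_w ≈ 169 m³/d

Biomass mass balance (decay neglected): V·X = Y·Q·(S₀ − S)·θ_c, so V = 0.661 × 1540 × (1280 − 18.1) × 15.2 / 2730 = 7152 m³.
Wasting from the return line (neglecting effluent solids): Q_w = V·X / (θ_c·X_r) = 7152 × 2730 / (15.2 × 7590) = 169.2 m³/d.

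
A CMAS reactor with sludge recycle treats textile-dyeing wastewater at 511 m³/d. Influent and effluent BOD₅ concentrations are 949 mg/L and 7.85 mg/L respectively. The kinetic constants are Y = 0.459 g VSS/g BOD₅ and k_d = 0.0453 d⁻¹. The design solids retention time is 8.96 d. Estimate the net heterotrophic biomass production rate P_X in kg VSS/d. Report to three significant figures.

Observed yield with endogenous decay: Y_obs = Y / (1 + k_d·θ_c) = 0.459 / (1 + 0.0453 × 8.96) = 0.459 / 1.406 = 0.3265 g VSS/g BOD₅.
Substrate removed = Q·(S₀ − S) = 511 m³/d × (949 − 7.85) g/m³ = 4.81×10^5 g/d = 480.9 kg/d.
So the net sludge growth is P_X = 0.3265 × 480.9 = 157.0 kg VSS/d.

P_X ≈ 157 kg VSS/d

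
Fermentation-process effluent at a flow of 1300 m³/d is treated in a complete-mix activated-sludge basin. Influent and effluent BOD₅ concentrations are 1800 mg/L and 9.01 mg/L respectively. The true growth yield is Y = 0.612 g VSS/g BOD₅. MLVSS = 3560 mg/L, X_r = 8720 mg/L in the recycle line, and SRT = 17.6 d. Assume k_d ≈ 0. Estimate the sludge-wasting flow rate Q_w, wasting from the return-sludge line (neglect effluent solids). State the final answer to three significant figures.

With k_d = 0 the design equation reduces to V = Y Q (S₀−S) θ_c / X = 0.612 × 1300 × (1800 − 9.01) × 17.6 / 3560 = 7045 m³.
Q_w = (V·X)/(θ_c X_r) = 7045 × 3560 / (17.6 × 8720) = 163.4 m³/d.

Q_w ≈ 163 m³/d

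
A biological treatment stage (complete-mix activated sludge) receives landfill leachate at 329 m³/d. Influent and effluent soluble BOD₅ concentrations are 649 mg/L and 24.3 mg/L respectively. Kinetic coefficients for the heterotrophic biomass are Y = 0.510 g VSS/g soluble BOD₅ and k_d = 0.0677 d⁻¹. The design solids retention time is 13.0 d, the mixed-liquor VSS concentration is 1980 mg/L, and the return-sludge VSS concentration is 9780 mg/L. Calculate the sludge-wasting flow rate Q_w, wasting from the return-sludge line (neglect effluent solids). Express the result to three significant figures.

From the SRT design equation V = Y Q (S₀−S) θ_c / [X (1 + k_d θ_c)] = 0.510 × 329 × (649 − 24.3) × 13.0 / [1980 × (1 + 0.0677 × 13.0)] = 1.36×10^6 / 3723 = 366.0 m³.
Q_w = (V·X)/(θ_c X_r) = 366.0 × 1980 / (13.0 × 9780) = 5.701 m³/d.

Q_w ≈ 5.70 m³/d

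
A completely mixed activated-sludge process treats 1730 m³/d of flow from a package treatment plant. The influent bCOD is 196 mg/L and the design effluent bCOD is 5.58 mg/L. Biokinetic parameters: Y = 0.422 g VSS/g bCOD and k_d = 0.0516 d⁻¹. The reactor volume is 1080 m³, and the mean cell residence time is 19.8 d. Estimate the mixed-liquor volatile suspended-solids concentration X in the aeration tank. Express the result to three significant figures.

X ≈ 1260 mg/L

X = Y·Q·ΔS·θ_c / [V·(1 + k_d θ_c)] = 0.422 × 1730 × (196 − 5.58) × 19.8 / [1080 × (1 + 0.0516 × 19.8)] = 1261 mg/L.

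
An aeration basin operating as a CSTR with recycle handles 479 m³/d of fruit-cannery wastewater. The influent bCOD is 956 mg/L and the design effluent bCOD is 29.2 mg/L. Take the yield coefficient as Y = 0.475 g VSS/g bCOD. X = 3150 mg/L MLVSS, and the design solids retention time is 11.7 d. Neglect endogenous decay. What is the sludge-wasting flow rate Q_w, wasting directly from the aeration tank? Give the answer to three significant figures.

Q_w ≈ 66.9 m³/d

V·X = Y·Q·ΔS·θ_c gives V = 0.475 × 479 × (956 − 29.2) × 11.7 / 3150 = 783.2 m³.
Wasting from the aeration tank: Q_w = V / θ_c = 783.2 / 11.7 = 66.94 m³/d.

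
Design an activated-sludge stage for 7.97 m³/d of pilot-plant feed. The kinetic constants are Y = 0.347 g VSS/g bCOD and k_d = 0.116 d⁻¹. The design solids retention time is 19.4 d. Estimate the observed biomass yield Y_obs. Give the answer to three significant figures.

Correct the yield for decay: Y_obs = Y/(1 + k_d θ_c) = 0.347 / (1 + 0.116 × 19.4) = 0.347 / 3.250 = 0.1068.

Y_obs ≈ 0.107 g VSS/g bCOD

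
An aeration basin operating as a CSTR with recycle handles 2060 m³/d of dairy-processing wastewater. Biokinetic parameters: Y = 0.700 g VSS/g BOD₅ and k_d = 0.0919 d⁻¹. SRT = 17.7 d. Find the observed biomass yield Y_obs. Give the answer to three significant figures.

Y_obs ≈ 0.267 g VSS/g BOD₅

Y_obs = Y / (1 + k_d θ_c) = 0.700 / (1 + 0.0919 × 17.7) = 0.700 / 2.627 = 0.2665.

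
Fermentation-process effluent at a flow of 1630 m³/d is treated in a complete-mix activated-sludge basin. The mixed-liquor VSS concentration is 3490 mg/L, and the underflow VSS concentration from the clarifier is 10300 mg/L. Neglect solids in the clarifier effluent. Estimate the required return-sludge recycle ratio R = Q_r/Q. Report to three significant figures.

R ≈ 0.512

R = Q_r/Q = X/(X_r − X) = 3490 / (10300 − 3490) = 0.5125.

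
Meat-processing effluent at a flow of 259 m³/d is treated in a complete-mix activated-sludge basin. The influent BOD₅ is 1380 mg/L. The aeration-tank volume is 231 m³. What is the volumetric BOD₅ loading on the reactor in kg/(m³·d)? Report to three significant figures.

L_v = Q S₀ / V = 259 × 1380 × 10⁻³ / 231.0 = 1.547 kg/(m³·d).

L_v ≈ 1.55 kg BOD₅/(m³·d)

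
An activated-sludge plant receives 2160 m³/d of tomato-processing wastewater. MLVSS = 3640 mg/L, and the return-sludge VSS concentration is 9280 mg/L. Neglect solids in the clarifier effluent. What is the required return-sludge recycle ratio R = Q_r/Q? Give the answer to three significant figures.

R ≈ 0.645

Solids balance on the clarifier gives (1+R)X = R·X_r, so R = X/(X_r − X) = 3640 / (9280 − 3640) = 0.6454.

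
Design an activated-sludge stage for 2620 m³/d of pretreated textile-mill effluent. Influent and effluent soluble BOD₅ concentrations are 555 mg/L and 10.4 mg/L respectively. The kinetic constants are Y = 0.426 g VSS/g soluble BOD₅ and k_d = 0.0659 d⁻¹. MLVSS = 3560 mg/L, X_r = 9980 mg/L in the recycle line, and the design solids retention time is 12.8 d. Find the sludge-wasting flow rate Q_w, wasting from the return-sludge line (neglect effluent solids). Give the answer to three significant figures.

Rearranging the biomass balance for a CMAS with decay, V = Y·Q·ΔS·θ_c / [X·(1+k_d θ_c)] = 0.426 × 2620 × (555 − 10.4) × 12.8 / [3560 × (1 + 0.0659 × 12.8)] = 7.78×10^6 / 6563 = 1185 m³.
Q_w = (V·X)/(θ_c X_r) = 1185 × 3560 / (12.8 × 9980) = 33.04 m³/d.

Q_w ≈ 33.0 m³/d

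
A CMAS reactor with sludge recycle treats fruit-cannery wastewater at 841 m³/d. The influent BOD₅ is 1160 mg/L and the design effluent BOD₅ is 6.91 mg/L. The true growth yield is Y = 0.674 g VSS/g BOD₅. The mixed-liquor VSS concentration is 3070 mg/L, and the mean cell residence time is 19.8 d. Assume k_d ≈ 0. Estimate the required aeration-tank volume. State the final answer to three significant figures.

V ≈ 4220 m³

Biomass mass balance (decay neglected): V·X = Y·Q·(S₀ − S)·θ_c, so V = 0.674 × 841 × (1160 − 6.91) × 19.8 / 3070 = 4215 m³.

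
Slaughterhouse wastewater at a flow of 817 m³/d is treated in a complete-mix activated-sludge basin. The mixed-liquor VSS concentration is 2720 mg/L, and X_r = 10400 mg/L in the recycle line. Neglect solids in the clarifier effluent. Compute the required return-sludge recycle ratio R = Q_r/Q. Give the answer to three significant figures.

R ≈ 0.354

R = Q_r/Q = X/(X_r − X) = 2720 / (10400 − 2720) = 0.3542.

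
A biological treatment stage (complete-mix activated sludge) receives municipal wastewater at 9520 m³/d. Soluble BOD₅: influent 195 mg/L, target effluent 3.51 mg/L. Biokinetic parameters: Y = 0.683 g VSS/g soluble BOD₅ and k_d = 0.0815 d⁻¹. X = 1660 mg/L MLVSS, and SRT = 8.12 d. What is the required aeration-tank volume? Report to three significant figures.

V ≈ 3670 m³

Rearranging the biomass balance for a CMAS with decay, V = Y·Q·ΔS·θ_c / [X·(1+k_d θ_c)] = 0.683 × 9520 × (195 − 3.51) × 8.12 / [1660 × (1 + 0.0815 × 8.12)] = 1.01×10^7 / 2759 = 3665 m³.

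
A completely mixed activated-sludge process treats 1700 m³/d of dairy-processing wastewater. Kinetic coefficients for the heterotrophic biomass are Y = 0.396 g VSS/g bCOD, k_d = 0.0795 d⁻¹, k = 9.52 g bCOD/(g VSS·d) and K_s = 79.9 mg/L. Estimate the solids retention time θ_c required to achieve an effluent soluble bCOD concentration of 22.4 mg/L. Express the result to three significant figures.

θ_c ≈ 1.34 d

From 1/θ_c = Y·k·S/(K_s + S) − k_d: Y·k·S/(K_s+S) = 0.396 × 9.52 × 22.4 / (79.9 + 22.4) = 0.8255 d⁻¹.
Then 1/θ_c = μ − k_d = 0.8255 − 0.0795 = 0.7460 d⁻¹, giving θ_c = 1.341 d.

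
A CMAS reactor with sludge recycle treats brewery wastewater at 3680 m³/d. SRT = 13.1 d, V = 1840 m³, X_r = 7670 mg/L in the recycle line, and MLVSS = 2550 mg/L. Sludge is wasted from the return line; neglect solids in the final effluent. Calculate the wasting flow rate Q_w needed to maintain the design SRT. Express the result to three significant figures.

θ_c = V·X/(Q_w·X_r) when wasting from the recycle, so Q_w = V·X/(θ_c·X_r) = 1840 × 2550 / (13.1 × 7670) = 46.70 m³/d.

Q_w ≈ 46.7 m³/d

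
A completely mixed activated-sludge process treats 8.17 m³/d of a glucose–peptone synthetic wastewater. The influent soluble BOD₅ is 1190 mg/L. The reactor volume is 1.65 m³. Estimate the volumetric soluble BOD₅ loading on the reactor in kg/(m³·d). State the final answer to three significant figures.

L_v ≈ 5.89 kg soluble BOD₅/(m³·d)

Applied soluble BOD₅ load per unit volume = Q·S₀/V = (8.17 × 1190/1000)/1.650 = 5.892 kg soluble BOD₅·m⁻³·d⁻¹.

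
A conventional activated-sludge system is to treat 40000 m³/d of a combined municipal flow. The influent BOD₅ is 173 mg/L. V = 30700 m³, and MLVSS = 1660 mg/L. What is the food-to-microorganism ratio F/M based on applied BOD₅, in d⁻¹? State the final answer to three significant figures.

Food-to-microorganism ratio F/M = Q S₀ / (V X) = 40000 × 173 / (30700 × 1660) = 0.1358 d⁻¹.

F/M ≈ 0.136 d⁻¹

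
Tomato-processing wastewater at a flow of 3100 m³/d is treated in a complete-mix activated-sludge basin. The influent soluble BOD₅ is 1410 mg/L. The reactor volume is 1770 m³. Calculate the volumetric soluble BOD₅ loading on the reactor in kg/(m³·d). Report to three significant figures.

Volumetric loading L_v = Q·S₀ / V = 3100 × 1410 g/m³ / 1770 m³ = 2469 g/(m³·d) = 2.469 kg soluble BOD₅/(m³·d).

L_v ≈ 2.47 kg soluble BOD₅/(m³·d)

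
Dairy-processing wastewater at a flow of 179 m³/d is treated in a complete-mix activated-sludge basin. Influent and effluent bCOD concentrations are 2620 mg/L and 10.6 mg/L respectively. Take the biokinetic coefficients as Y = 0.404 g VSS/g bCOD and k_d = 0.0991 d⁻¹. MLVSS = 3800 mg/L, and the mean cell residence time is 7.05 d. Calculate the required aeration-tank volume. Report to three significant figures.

Rearranging the biomass balance for a CMAS with decay, V = Y·Q·ΔS·θ_c / [X·(1+k_d θ_c)] = 0.404 × 179 × (2620 − 10.6) × 7.05 / [3800 × (1 + 0.0991 × 7.05)] = 1.33×10^6 / 6455 = 206.1 m³.

V ≈ 206 m³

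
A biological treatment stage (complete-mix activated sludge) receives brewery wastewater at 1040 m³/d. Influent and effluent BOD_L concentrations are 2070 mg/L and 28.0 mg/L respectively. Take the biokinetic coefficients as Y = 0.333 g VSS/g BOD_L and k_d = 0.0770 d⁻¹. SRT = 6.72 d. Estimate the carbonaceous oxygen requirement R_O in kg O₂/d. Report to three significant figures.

Observed yield with endogenous decay: Y_obs = Y / (1 + k_d·θ_c) = 0.333 / (1 + 0.0770 × 6.72) = 0.333 / 1.517 = 0.2194 g VSS/g BOD_L.
Substrate removed = Q·(S₀ − S) = 1040 m³/d × (2070 − 28.0) g/m³ = 2.12×10^6 g/d = 2124 kg/d.
P_X = Y_obs·Q·(S₀ − S) = 0.2194 × 2124 = 466.0 kg VSS/d.
R_O = Q·ΔS − 1.42 P_X = 2124 − 661.8 = 1462 kg O₂/d.

R_O ≈ 1460 kg O₂/d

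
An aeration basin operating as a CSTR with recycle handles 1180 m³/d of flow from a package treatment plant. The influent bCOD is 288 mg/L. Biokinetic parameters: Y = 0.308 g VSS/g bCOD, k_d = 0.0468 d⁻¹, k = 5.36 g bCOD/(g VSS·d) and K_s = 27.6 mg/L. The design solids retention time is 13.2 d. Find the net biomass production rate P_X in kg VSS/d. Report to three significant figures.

Effluent substrate depends only on kinetics and SRT: S = K_s(1 + k_d θ_c) / [θ_c(Yk − k_d) − 1] = 27.6 × (1 + 0.0468 × 13.2) / [13.2 × (0.308 × 5.36 − 0.0468) − 1] = 44.65 / 20.17 = 2.213 mg/L.
Observed yield with endogenous decay: Y_obs = Y / (1 + k_d·θ_c) = 0.308 / (1 + 0.0468 × 13.2) = 0.308 / 1.618 = 0.1904 g VSS/g bCOD.
Substrate removed = Q·(S₀ − S) = 1180 m³/d × (288 − 2.21) g/m³ = 3.37×10^5 g/d = 337.2 kg/d.
P_X = Y_obs · Q(S₀ − S) = 0.1904 × 337.2 = 64.20 kg VSS/d.

P_X ≈ 64.2 kg VSS/d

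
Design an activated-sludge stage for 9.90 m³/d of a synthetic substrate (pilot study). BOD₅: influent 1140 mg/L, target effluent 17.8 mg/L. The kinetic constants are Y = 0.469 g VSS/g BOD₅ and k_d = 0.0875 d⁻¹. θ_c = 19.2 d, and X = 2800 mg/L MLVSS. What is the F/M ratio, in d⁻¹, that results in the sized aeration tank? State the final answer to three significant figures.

F/M ≈ 0.302 d⁻¹

From the SRT design equation V = Y Q (S₀−S) θ_c / [X (1 + k_d θ_c)] = 0.469 × 9.90 × (1140 − 17.8) × 19.2 / [2800 × (1 + 0.0875 × 19.2)] = 1×10^5 / 7504 = 13.33 m³.
Food-to-microorganism ratio F/M = Q S₀ / (V X) = 9.90 × 1140 / (13.33 × 2800) = 0.3023 d⁻¹.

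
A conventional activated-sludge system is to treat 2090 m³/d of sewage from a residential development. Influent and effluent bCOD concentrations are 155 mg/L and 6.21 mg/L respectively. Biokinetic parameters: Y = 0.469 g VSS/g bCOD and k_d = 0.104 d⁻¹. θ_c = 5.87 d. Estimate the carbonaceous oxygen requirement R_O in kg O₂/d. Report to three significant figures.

The observed yield is Y_obs = Y/(1 + k_d·θ_c) = 0.469 / (1 + 0.104 × 5.87) = 0.469 / 1.610 = 0.2912 g VSS per g bCOD removed.
Substrate removed = Q·(S₀ − S) = 2090 m³/d × (155 − 6.21) g/m³ = 3.11×10^5 g/d = 311.0 kg/d.
Biomass synthesised: P_X = Y_obs × 311.0 = 90.56 kg VSS/d.
Carbonaceous O₂ demand = substrate oxidised − cell-mass equivalent = 311.0 − 1.42 × 90.56 = 182.4 kg O₂/d.

R_O ≈ 182 kg O₂/d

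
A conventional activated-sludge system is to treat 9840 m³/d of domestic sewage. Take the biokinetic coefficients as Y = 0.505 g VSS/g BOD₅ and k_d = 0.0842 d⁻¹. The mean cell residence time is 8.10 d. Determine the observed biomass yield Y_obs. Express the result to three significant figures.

Correct the yield for decay: Y_obs = Y/(1 + k_d θ_c) = 0.505 / (1 + 0.0842 × 8.10) = 0.505 / 1.682 = 0.3002.

Y_obs ≈ 0.300 g VSS/g BOD₅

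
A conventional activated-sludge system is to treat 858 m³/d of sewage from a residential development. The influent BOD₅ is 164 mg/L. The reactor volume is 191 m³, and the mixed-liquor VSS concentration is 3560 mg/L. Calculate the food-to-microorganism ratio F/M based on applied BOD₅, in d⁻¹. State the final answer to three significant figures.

F/M ≈ 0.207 d⁻¹

F/M = Q·S₀ / (V·X) = 858 × 164 / (191.0 × 3560) = 0.2069 g BOD₅·(g VSS·d)⁻¹.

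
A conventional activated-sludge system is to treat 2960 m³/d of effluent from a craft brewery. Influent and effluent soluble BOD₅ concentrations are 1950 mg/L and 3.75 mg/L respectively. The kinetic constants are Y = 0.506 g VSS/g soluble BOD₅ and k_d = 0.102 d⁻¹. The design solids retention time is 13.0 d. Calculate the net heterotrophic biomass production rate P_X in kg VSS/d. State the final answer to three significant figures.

The observed yield is Y_obs = Y/(1 + k_d·θ_c) = 0.506 / (1 + 0.102 × 13.0) = 0.506 / 2.326 = 0.2175 g VSS per g soluble BOD₅ removed.
ΔS = 1950 − 3.75 = 1946 mg/L, so the substrate removal rate is 2960 × 1946/1000 = 5761 kg soluble BOD₅/d.
Net biomass production P_X = Y_obs × Q·(S₀ − S) = 0.2175 × 5761 = 1253 kg VSS/d.

P_X ≈ 1250 kg VSS/d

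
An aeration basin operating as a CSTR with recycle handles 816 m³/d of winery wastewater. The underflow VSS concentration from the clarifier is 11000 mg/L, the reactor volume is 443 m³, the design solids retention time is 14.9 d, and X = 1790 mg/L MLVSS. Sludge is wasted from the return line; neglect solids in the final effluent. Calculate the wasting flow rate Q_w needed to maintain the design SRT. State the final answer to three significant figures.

Q_w ≈ 4.84 m³/d

θ_c = V·X/(Q_w·X_r) when wasting from the recycle, so Q_w = V·X/(θ_c·X_r) = 443.0 × 1790 / (14.9 × 11000) = 4.838 m³/d.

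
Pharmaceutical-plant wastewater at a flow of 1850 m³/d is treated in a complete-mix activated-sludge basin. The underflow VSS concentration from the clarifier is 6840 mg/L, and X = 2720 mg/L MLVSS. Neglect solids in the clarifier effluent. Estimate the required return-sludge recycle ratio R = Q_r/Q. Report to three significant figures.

Solids balance on the clarifier gives (1+R)X = R·X_r, so R = X/(X_r − X) = 2720 / (6840 − 2720) = 0.6602.

R ≈ 0.660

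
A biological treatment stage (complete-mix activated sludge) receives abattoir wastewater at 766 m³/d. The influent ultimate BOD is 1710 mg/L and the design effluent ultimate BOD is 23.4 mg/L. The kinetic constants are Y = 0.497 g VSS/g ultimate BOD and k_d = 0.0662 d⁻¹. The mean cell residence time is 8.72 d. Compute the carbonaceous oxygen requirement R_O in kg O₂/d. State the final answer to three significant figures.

Observed yield with endogenous decay: Y_obs = Y / (1 + k_d·θ_c) = 0.497 / (1 + 0.0662 × 8.72) = 0.497 / 1.577 = 0.3151 g VSS/g ultimate BOD.
Substrate removed = Q·(S₀ − S) = 766 m³/d × (1710 − 23.4) g/m³ = 1.29×10^6 g/d = 1292 kg/d.
P_X = Y_obs·Q·(S₀ − S) = 0.3151 × 1292 = 407.1 kg VSS/d.
R_O = Q·ΔS − 1.42 P_X = 1292 − 578.1 = 713.9 kg O₂/d.

R_O ≈ 714 kg O₂/d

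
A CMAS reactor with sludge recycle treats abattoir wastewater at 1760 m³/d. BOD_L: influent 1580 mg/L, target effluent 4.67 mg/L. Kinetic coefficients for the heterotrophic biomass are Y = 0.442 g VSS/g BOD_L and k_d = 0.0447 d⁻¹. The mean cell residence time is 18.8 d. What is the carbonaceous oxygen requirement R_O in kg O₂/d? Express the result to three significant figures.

R_O ≈ 1830 kg O₂/d

Correct the yield for decay: Y_obs = Y/(1 + k_d θ_c) = 0.442 / (1 + 0.0447 × 18.8) = 0.442 / 1.840 = 0.2402.
Mass of BOD_L removed per day: Q(S₀ − S) = 1760 × 1575 g/m³ = 2773 kg/d.
P_X = Y_obs·Q·(S₀ − S) = 0.2402 × 2773 = 665.9 kg VSS/d.
R_O = Q·ΔS − 1.42 P_X = 2773 − 945.6 = 1827 kg O₂/d.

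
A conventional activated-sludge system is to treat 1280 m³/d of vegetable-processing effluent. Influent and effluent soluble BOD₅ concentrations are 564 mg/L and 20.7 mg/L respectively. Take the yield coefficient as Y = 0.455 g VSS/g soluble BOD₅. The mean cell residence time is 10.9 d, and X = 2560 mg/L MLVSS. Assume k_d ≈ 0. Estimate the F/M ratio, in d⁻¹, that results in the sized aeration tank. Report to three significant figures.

F/M ≈ 0.209 d⁻¹

V·X = Y·Q·ΔS·θ_c gives V = 0.455 × 1280 × (564 − 20.7) × 10.9 / 2560 = 1347 m³.
F/M = applied load / biomass = Q·S₀/(V·X) = 1280 × 564 / (1347 × 2560) = 0.2093 d⁻¹.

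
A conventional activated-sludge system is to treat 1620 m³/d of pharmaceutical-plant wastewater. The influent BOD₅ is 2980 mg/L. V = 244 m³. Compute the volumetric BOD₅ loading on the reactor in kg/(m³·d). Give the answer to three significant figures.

Volumetric loading L_v = Q·S₀ / V = 1620 × 2980 g/m³ / 244.0 m³ = 19785 g/(m³·d) = 19.79 kg BOD₅/(m³·d).

L_v ≈ 19.8 kg BOD₅/(m³·d)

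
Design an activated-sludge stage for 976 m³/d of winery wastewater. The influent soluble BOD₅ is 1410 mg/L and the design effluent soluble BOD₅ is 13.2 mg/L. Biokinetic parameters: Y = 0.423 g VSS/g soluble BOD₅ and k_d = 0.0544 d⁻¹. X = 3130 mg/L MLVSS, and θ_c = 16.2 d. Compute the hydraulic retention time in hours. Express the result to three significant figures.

τ ≈ 39.0 h

Steady-state biomass mass balance: V·X·(1 + k_d·θ_c) = Y·Q·(S₀ − S)·θ_c, so V = 0.423 × 976 × (1410 − 13.2) × 16.2 / [3130 × (1 + 0.0544 × 16.2)] = 9.34×10^6 / 5888 = 1587 m³.
τ = V/Q = 1587/976 = 1.626 d, or 39.01 h.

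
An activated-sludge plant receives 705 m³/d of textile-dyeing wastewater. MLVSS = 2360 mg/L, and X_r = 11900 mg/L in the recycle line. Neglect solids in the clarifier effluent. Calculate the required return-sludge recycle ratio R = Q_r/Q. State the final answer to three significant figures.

R ≈ 0.247

Mass balance around the secondary clarifier (neglecting effluent solids): R = X / (X_r − X) = 2360 / (11900 − 2360) = 0.2474.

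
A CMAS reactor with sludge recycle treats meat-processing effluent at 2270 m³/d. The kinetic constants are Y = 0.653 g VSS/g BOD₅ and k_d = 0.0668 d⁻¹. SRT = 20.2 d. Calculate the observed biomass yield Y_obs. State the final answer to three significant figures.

Y_obs ≈ 0.278 g VSS/g BOD₅

Y_obs = Y / (1 + k_d θ_c) = 0.653 / (1 + 0.0668 × 20.2) = 0.653 / 2.349 = 0.2779.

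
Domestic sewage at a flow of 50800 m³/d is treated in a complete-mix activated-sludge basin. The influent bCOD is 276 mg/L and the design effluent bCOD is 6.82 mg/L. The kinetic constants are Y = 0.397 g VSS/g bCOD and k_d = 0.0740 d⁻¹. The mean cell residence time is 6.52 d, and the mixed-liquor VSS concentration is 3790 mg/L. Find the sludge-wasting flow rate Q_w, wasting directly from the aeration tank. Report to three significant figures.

Q_w ≈ 966 m³/d

Rearranging the biomass balance for a CMAS with decay, V = Y·Q·ΔS·θ_c / [X·(1+k_d θ_c)] = 0.397 × 50800 × (276 − 6.82) × 6.52 / [3790 × (1 + 0.0740 × 6.52)] = 3.54×10^7 / 5619 = 6300 m³.
For wasting at MLVSS concentration, Q_w = V/θ_c = 6300/6.52 = 966.2 m³/d.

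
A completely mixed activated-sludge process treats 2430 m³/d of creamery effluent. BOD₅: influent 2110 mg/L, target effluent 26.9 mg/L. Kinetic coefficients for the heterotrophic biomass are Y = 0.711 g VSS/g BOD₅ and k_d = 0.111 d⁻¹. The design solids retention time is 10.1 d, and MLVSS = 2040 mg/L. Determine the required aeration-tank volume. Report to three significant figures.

Rearranging the biomass balance for a CMAS with decay, V = Y·Q·ΔS·θ_c / [X·(1+k_d θ_c)] = 0.711 × 2430 × (2110 − 26.9) × 10.1 / [2040 × (1 + 0.111 × 10.1)] = 3.64×10^7 / 4327 = 8401 m³.

V ≈ 8400 m³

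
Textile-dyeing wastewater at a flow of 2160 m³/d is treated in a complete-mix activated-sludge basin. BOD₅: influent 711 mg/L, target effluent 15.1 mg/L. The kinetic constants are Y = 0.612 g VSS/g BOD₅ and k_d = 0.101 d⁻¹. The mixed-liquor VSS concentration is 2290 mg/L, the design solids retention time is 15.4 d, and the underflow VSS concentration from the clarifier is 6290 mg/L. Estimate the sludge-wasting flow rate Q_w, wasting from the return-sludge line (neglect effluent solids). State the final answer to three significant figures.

Rearranging the biomass balance for a CMAS with decay, V = Y·Q·ΔS·θ_c / [X·(1+k_d θ_c)] = 0.612 × 2160 × (711 − 15.1) × 15.4 / [2290 × (1 + 0.101 × 15.4)] = 1.42×10^7 / 5852 = 2421 m³.
Q_w = (V·X)/(θ_c X_r) = 2421 × 2290 / (15.4 × 6290) = 57.23 m³/d.

Q_w ≈ 57.2 m³/d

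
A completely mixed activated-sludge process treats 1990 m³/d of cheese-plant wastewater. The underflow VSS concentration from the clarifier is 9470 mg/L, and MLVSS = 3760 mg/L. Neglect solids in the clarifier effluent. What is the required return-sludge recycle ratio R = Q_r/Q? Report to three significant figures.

R ≈ 0.658

Solids balance on the clarifier gives (1+R)X = R·X_r, so R = X/(X_r − X) = 3760 / (9470 − 3760) = 0.6585.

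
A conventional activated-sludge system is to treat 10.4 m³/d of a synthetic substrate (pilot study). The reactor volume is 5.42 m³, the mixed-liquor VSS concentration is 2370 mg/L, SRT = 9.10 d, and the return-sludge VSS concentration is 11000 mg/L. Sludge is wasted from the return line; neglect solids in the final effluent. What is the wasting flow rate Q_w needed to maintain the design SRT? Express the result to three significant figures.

θ_c = V·X/(Q_w·X_r) when wasting from the recycle, so Q_w = V·X/(θ_c·X_r) = 5.420 × 2370 / (9.10 × 11000) = 0.1283 m³/d.

Q_w ≈ 0.128 m³/d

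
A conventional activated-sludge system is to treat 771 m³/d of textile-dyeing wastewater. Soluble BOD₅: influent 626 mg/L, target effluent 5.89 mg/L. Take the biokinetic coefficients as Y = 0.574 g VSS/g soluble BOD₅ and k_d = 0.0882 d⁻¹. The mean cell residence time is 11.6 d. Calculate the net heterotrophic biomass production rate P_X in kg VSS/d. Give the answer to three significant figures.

Observed yield with endogenous decay: Y_obs = Y / (1 + k_d·θ_c) = 0.574 / (1 + 0.0882 × 11.6) = 0.574 / 2.023 = 0.2837 g VSS/g soluble BOD₅.
Mass of soluble BOD₅ removed per day: Q(S₀ − S) = 771 × 620.1 g/m³ = 478.1 kg/d.
Net biomass production P_X = Y_obs × Q·(S₀ − S) = 0.2837 × 478.1 = 135.6 kg VSS/d.

P_X ≈ 136 kg VSS/d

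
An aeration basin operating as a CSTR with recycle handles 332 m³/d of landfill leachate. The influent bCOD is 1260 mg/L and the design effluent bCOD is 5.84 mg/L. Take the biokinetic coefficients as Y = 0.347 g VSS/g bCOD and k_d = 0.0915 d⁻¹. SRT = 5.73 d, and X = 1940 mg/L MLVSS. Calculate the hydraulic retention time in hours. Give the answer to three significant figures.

τ ≈ 20.2 h

Steady-state biomass mass balance: V·X·(1 + k_d·θ_c) = Y·Q·(S₀ − S)·θ_c, so V = 0.347 × 332 × (1260 − 5.84) × 5.73 / [1940 × (1 + 0.0915 × 5.73)] = 8.28×10^5 / 2957 = 280.0 m³.
Hydraulic retention time τ = V/Q = 280.0 / 332 = 0.8433 d = 20.24 h.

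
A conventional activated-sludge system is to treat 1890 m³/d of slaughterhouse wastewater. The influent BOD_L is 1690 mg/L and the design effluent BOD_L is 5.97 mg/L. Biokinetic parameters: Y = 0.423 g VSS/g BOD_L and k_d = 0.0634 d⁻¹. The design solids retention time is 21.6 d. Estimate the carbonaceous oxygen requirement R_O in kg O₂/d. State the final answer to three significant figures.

R_O ≈ 2380 kg O₂/d

Y_obs = Y / (1 + k_d θ_c) = 0.423 / (1 + 0.0634 × 21.6) = 0.423 / 2.369 = 0.1785.
ΔS = 1690 − 5.97 = 1684 mg/L, so the substrate removal rate is 1890 × 1684/1000 = 3183 kg BOD_L/d.
P_X = Y_obs·Q·(S₀ − S) = 0.1785 × 3183 = 568.2 kg VSS/d.
R_O = Q·ΔS − 1.42 P_X = 3183 − 806.9 = 2376 kg O₂/d.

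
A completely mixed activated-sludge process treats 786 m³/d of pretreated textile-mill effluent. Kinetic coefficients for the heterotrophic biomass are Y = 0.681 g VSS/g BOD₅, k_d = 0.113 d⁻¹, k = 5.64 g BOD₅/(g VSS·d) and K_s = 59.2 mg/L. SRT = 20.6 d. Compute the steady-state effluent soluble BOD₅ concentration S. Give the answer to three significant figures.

For a completely mixed reactor with recycle the Lawrence–McCarty relation gives S = K_s·(1 + k_d·θ_c) / [θ_c·(Y·k − k_d) − 1] = 59.2 × (1 + 0.113 × 20.6) / [20.6 × (0.681 × 5.64 − 0.113) − 1] = 197.0 / 75.79 = 2.599 mg/L.

S ≈ 2.60 mg/L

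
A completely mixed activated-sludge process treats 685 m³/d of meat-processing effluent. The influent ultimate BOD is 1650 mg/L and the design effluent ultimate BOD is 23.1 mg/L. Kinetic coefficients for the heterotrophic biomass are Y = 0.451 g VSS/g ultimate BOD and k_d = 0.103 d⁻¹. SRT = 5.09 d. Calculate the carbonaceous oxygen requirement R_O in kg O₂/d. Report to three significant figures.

R_O ≈ 646 kg O₂/d

Correct the yield for decay: Y_obs = Y/(1 + k_d θ_c) = 0.451 / (1 + 0.103 × 5.09) = 0.451 / 1.524 = 0.2959.
Substrate removed = Q·(S₀ − S) = 685 m³/d × (1650 − 23.1) g/m³ = 1.11×10^6 g/d = 1114 kg/d.
P_X = Y_obs·Q·(S₀ − S) = 0.2959 × 1114 = 329.7 kg VSS/d.
Carbonaceous O₂ demand = substrate oxidised − cell-mass equivalent = 1114 − 1.42 × 329.7 = 646.2 kg O₂/d.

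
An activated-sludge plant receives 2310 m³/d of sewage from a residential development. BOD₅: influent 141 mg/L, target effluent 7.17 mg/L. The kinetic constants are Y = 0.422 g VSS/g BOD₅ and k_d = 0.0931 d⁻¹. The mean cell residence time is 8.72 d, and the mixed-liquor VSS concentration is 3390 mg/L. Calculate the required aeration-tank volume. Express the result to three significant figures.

V ≈ 185 m³

Steady-state biomass mass balance: V·X·(1 + k_d·θ_c) = Y·Q·(S₀ − S)·θ_c, so V = 0.422 × 2310 × (141 − 7.17) × 8.72 / [3390 × (1 + 0.0931 × 8.72)] = 1.14×10^6 / 6142 = 185.2 m³.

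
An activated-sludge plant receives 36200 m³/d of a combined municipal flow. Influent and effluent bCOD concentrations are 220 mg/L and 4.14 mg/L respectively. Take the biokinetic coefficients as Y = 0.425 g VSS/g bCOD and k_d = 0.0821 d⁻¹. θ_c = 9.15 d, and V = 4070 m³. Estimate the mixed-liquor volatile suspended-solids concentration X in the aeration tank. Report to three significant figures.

X ≈ 4260 mg/L

X = Y·Q·ΔS·θ_c / [V·(1 + k_d θ_c)] = 0.425 × 36200 × (220 − 4.14) × 9.15 / [4070 × (1 + 0.0821 × 9.15)] = 4263 mg/L.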